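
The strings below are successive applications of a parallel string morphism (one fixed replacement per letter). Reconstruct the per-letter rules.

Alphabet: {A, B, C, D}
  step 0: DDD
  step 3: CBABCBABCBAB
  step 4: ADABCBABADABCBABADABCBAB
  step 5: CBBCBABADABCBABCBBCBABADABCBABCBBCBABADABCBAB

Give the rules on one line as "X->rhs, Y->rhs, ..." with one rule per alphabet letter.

A->CB, B->AB, C->AD, D->B

  step 4 ⇒ step 5: ADABCBABADABCBABADABCBAB ⇒ CB·B·CB·AB·AD·AB·CB·AB·CB·B·CB·AB·AD·AB·CB·AB·CB·B·CB·AB·AD·AB·CB·AB
    A ↦ CB
    B ↦ AB
    C ↦ AD
    D ↦ B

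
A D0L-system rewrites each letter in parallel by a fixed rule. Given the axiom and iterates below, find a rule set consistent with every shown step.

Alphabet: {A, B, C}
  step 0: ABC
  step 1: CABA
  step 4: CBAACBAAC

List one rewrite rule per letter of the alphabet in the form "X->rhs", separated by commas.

  step 0 ⇒ step 1: ABC ⇒ C·A·BA
    A ↦ C
    B ↦ A
    C ↦ BA

A->C, B->A, C->BA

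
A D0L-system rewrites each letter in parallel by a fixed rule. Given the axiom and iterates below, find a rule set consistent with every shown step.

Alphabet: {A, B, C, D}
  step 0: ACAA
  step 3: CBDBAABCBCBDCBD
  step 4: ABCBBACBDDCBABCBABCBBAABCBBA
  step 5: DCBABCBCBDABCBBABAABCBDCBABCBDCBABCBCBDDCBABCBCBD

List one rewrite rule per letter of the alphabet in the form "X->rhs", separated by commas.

A->D, B->CB, C->AB, D->BA

  step 4 ⇒ step 5: ABCBBACBDDCBABCBABCBBAABCBBA ⇒ D·CB·AB·CB·CB·D·AB·CB·BA·BA·AB·CB·D·CB·AB·CB·D·CB·AB·CB·CB·D·D·CB·AB·CB·CB·D
    A ↦ D
    B ↦ CB
    C ↦ AB
    D ↦ BA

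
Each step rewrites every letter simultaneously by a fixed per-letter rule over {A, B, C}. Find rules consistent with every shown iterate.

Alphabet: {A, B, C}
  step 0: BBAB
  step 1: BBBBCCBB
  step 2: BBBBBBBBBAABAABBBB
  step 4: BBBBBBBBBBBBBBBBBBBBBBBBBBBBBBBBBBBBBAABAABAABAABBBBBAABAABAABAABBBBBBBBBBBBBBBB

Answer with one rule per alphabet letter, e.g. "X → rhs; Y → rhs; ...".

A->CC, B->BB, C->BAA

  step 1 ⇒ step 2: BBBBCCBB ⇒ BB·BB·BB·BB·BAA·BAA·BB·BB
    B ↦ BB
    C ↦ BAA
  step 0 ⇒ step 1: BBAB ⇒ BB·BB·CC·BB
    A ↦ CC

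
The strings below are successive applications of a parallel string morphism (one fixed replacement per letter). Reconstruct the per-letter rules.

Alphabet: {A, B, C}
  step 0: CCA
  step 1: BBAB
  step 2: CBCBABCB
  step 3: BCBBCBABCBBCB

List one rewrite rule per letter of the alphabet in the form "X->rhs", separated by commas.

  step 2 ⇒ step 3: CBCBABCB ⇒ B·CB·B·CB·AB·CB·B·CB
    A ↦ AB
    B ↦ CB
    C ↦ B

A->AB, B->CB, C->B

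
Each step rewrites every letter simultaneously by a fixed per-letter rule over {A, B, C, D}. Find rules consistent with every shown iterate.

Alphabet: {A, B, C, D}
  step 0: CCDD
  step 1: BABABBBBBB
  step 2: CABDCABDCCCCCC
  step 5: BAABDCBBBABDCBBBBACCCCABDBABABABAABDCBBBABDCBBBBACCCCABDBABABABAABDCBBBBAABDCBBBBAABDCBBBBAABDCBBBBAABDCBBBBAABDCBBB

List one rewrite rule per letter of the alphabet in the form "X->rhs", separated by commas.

A->ABD, B->C, C->BA, D->BBB

  step 1 ⇒ step 2: BABABBBBBB ⇒ C·ABD·C·ABD·C·C·C·C·C·C
    A ↦ ABD
    B ↦ C
  step 0 ⇒ step 1: CCDD ⇒ BA·BA·BBB·BBB
    C ↦ BA
  step 0 ⇒ step 1: CCDD ⇒ BA·BA·BBB·BBB
    D ↦ BBB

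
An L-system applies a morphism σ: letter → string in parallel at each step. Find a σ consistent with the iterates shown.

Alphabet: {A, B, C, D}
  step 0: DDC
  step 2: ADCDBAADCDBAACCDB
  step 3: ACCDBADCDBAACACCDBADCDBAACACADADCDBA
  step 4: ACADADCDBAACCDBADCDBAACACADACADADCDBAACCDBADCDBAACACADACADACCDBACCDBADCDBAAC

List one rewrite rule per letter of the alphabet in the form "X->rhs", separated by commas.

A->AC, B->A, C->AD, D->CDB

  step 3 ⇒ step 4: ACCDBADCDBAACACCDBADCDBAACACADADCDBA ⇒ AC·AD·AD·CDB·A·AC·CDB·AD·CDB·A·AC·AC·AD·AC·AD·AD·CDB·A·AC·CDB·AD·CDB·A·AC·AC·AD·AC·AD·AC·CDB·AC·CDB·AD·CDB·A·AC
    A ↦ AC
    B ↦ A
    C ↦ AD
    D ↦ CDB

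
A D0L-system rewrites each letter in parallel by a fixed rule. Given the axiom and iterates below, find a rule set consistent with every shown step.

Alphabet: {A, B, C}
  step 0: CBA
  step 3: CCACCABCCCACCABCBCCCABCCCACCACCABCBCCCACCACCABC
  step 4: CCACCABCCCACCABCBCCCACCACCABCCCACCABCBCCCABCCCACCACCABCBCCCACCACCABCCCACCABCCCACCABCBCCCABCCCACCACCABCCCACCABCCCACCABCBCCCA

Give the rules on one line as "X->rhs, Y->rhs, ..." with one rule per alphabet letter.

A->BC, B->BC, C->CCA

  step 3 ⇒ step 4: CCACCABCCCACCABCBCCCABCCCACCACCABCBCCCACCACCABC ⇒ CCA·CCA·BC·CCA·CCA·BC·BC·CCA·CCA·CCA·BC·CCA·CCA·BC·BC·CCA·BC·CCA·CCA·CCA·BC·BC·CCA·CCA·CCA·BC·CCA·CCA·BC·CCA·CCA·BC·BC·CCA·BC·CCA·CCA·CCA·BC·CCA·CCA·BC·CCA·CCA·BC·BC·CCA
    A ↦ BC
    B ↦ BC
    C ↦ CCA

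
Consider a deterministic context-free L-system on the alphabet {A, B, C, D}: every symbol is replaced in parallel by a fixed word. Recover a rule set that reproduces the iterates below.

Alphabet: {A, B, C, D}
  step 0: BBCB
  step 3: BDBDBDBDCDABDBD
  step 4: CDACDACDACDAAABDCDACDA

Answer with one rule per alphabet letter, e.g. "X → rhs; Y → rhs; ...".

  step 3 ⇒ step 4: BDBDBDBDCDABDBD ⇒ CD·A·CD·A·CD·A·CD·A·A·A·BD·CD·A·CD·A
    A ↦ BD
    B ↦ CD
    C ↦ A
    D ↦ A

A->BD, B->CD, C->A, D->A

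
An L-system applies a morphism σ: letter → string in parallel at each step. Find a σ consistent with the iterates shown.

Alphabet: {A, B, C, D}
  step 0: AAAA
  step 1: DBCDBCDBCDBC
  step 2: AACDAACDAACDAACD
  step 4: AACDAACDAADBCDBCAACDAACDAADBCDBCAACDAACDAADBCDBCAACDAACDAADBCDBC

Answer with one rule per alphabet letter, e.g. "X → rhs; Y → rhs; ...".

A->DBC, B->C, C->D, D->AA

  step 1 ⇒ step 2: DBCDBCDBCDBC ⇒ AA·C·D·AA·C·D·AA·C·D·AA·C·D
    B ↦ C
    C ↦ D
    D ↦ AA
  step 0 ⇒ step 1: AAAA ⇒ DBC·DBC·DBC·DBC
    A ↦ DBC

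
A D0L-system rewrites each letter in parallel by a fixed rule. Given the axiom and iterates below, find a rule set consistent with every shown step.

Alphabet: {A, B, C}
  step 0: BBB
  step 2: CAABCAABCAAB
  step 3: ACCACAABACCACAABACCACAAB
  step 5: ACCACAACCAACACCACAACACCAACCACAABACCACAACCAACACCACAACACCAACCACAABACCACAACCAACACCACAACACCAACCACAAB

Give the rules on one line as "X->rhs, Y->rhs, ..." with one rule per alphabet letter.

A->CA, B->AB, C->AC

  step 2 ⇒ step 3: CAABCAABCAAB ⇒ AC·CA·CA·AB·AC·CA·CA·AB·AC·CA·CA·AB
    A ↦ CA
    B ↦ AB
    C ↦ AC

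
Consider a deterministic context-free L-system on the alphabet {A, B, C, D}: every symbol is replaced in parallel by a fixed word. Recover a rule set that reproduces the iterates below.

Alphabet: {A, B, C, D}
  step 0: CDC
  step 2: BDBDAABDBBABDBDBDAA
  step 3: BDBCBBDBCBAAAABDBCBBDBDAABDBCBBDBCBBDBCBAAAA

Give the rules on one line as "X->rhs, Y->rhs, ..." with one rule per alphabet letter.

  step 2 ⇒ step 3: BDBDAABDBBABDBDBDAA ⇒ BD·BCB·BD·BCB·AA·AA·BD·BCB·BD·BD·AA·BD·BCB·BD·BCB·BD·BCB·AA·AA
    A ↦ AA
    B ↦ BD
    D ↦ BCB
    C ↦ BBA  (constrained at step 0)

A->AA, B->BD, C->BBA, D->BCB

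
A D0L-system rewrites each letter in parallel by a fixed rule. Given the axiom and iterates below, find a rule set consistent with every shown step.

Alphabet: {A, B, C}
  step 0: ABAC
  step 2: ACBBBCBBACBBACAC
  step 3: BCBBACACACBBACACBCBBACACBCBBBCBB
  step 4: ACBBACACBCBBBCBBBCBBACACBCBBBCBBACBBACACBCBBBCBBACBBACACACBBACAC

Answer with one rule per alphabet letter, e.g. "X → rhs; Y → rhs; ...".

  step 3 ⇒ step 4: BCBBACACACBBACACBCBBACACBCBBBCBB ⇒ AC·BB·AC·AC·BC·BB·BC·BB·BC·BB·AC·AC·BC·BB·BC·BB·AC·BB·AC·AC·BC·BB·BC·BB·AC·BB·AC·AC·AC·BB·AC·AC
    A ↦ BC
    B ↦ AC
    C ↦ BB

A->BC, B->AC, C->BB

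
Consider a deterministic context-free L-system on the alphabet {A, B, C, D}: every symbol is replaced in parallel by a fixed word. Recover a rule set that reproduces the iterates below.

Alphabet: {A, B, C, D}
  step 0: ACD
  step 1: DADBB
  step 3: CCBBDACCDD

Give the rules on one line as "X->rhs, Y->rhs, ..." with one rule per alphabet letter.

A->DA, B->C, C->D, D->BB

  step 0 ⇒ step 1: ACD ⇒ DA·D·BB
    A ↦ DA
    C ↦ D
    D ↦ BB
    B ↦ C  (constrained at step 1)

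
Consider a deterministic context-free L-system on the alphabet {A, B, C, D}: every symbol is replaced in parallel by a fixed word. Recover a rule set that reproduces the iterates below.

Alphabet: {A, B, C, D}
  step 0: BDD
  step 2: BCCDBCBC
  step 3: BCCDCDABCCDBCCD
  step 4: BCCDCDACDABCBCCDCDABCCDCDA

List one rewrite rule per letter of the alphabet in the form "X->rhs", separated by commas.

A->BC, B->BC, C->CD, D->A

  step 3 ⇒ step 4: BCCDCDABCCDBCCD ⇒ BC·CD·CD·A·CD·A·BC·BC·CD·CD·A·BC·CD·CD·A
    A ↦ BC
    B ↦ BC
    C ↦ CD
    D ↦ A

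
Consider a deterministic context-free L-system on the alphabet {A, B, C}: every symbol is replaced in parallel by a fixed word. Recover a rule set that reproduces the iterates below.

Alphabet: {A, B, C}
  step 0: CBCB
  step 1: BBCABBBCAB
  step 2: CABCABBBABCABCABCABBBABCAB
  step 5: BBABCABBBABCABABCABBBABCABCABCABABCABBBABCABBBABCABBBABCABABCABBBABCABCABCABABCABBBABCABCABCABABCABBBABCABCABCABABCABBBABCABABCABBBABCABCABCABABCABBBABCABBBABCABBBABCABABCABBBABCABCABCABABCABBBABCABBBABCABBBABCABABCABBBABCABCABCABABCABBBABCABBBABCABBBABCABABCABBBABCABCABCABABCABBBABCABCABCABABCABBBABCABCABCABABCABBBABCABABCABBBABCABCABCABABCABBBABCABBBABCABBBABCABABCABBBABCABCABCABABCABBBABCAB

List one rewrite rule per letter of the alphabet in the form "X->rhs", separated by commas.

A->AB, B->CAB, C->BB

  step 1 ⇒ step 2: BBCABBBCAB ⇒ CAB·CAB·BB·AB·CAB·CAB·CAB·BB·AB·CAB
    A ↦ AB
    B ↦ CAB
    C ↦ BB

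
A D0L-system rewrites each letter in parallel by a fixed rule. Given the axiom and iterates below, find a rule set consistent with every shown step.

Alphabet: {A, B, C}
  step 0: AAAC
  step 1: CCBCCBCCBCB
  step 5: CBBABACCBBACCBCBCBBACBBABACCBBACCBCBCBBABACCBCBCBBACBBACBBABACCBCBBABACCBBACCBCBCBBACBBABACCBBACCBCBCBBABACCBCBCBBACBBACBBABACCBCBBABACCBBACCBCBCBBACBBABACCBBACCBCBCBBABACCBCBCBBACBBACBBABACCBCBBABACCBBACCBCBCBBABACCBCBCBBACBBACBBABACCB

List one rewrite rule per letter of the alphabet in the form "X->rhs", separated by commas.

A->CCB, B->BA, C->CB

  step 0 ⇒ step 1: AAAC ⇒ CCB·CCB·CCB·CB
    A ↦ CCB
    C ↦ CB
    B ↦ BA  (constrained at step 1)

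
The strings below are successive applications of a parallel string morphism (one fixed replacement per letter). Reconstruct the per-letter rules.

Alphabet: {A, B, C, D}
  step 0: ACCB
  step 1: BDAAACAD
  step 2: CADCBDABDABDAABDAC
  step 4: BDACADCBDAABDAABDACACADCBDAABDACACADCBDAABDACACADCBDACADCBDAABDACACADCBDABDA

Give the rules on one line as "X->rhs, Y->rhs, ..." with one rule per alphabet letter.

  step 1 ⇒ step 2: BDAAACAD ⇒ CAD·C·BDA·BDA·BDA·A·BDA·C
    A ↦ BDA
    B ↦ CAD
    C ↦ A
    D ↦ C

A->BDA, B->CAD, C->A, D->C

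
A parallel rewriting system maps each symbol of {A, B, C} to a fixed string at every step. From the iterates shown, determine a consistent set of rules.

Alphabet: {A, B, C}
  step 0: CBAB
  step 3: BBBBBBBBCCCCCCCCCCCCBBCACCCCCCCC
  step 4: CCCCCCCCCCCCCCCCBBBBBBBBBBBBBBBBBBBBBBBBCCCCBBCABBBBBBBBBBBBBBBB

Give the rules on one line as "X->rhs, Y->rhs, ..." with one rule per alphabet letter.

A->CA, B->CC, C->BB

  step 3 ⇒ step 4: BBBBBBBBCCCCCCCCCCCCBBCACCCCCCCC ⇒ CC·CC·CC·CC·CC·CC·CC·CC·BB·BB·BB·BB·BB·BB·BB·BB·BB·BB·BB·BB·CC·CC·BB·CA·BB·BB·BB·BB·BB·BB·BB·BB
    A ↦ CA
    B ↦ CC
    C ↦ BB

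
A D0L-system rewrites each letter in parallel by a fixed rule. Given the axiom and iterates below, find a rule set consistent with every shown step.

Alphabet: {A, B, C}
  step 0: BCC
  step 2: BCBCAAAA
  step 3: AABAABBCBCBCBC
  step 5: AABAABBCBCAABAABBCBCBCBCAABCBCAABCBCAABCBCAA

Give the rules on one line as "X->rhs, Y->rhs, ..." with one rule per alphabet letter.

A->BC, B->AA, C->B

  step 2 ⇒ step 3: BCBCAAAA ⇒ AA·B·AA·B·BC·BC·BC·BC
    A ↦ BC
    B ↦ AA
    C ↦ B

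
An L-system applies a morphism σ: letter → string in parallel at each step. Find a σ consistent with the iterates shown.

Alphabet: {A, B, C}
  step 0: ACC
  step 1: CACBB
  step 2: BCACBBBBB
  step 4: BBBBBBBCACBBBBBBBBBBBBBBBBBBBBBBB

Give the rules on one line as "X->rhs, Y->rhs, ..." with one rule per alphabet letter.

  step 1 ⇒ step 2: CACBB ⇒ B·CAC·B·BB·BB
    A ↦ CAC
    B ↦ BB
    C ↦ B

A->CAC, B->BB, C->B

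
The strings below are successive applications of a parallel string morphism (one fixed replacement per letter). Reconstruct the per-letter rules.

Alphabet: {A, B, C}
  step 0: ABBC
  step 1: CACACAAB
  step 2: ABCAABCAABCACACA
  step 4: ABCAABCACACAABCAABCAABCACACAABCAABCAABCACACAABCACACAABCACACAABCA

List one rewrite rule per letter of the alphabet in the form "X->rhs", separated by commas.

A->CA, B->CA, C->AB

  step 1 ⇒ step 2: CACACAAB ⇒ AB·CA·AB·CA·AB·CA·CA·CA
    A ↦ CA
    B ↦ CA
    C ↦ AB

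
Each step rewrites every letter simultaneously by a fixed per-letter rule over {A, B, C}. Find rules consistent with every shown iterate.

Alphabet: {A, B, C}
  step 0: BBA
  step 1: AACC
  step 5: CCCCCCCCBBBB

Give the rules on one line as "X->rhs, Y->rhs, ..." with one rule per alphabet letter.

  step 0 ⇒ step 1: BBA ⇒ A·A·CC
    A ↦ CC
    B ↦ A
    C ↦ B  (constrained at step 1)

A->CC, B->A, C->B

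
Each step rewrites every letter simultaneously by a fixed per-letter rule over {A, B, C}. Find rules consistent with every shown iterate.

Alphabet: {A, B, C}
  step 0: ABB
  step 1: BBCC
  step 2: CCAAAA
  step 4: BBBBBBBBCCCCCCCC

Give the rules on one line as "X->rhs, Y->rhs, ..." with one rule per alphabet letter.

A->BB, B->C, C->AA

  step 1 ⇒ step 2: BBCC ⇒ C·C·AA·AA
    B ↦ C
    C ↦ AA
  step 0 ⇒ step 1: ABB ⇒ BB·C·C
    A ↦ BB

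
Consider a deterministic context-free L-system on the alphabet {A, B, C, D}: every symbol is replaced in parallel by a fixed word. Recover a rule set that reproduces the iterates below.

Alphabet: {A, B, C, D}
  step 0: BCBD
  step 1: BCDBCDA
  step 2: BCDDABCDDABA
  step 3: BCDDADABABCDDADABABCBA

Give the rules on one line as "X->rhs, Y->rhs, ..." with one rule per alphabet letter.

A->BA, B->BC, C->D, D->DA

  step 2 ⇒ step 3: BCDDABCDDABA ⇒ BC·D·DA·DA·BA·BC·D·DA·DA·BA·BC·BA
    A ↦ BA
    B ↦ BC
    C ↦ D
    D ↦ DA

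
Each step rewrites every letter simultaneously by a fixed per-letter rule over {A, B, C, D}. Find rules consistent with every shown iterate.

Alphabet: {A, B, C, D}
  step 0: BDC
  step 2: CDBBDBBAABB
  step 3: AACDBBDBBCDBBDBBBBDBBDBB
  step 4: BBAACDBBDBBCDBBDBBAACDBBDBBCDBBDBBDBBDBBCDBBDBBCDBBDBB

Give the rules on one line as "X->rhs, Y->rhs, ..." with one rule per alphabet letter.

  step 3 ⇒ step 4: AACDBBDBBCDBBDBBBBDBBDBB ⇒ B·B·AA·C·DBB·DBB·C·DBB·DBB·AA·C·DBB·DBB·C·DBB·DBB·DBB·DBB·C·DBB·DBB·C·DBB·DBB
    A ↦ B
    B ↦ DBB
    C ↦ AA
    D ↦ C

A->B, B->DBB, C->AA, D->C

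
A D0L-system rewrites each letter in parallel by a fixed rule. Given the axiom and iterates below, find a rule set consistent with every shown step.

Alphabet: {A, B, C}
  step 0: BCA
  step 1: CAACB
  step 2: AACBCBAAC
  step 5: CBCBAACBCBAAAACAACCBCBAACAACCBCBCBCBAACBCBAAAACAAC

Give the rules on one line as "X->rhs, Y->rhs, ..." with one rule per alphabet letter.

  step 1 ⇒ step 2: CAACB ⇒ AA·CB·CB·AA·C
    A ↦ CB
    B ↦ C
    C ↦ AA

A->CB, B->C, C->AA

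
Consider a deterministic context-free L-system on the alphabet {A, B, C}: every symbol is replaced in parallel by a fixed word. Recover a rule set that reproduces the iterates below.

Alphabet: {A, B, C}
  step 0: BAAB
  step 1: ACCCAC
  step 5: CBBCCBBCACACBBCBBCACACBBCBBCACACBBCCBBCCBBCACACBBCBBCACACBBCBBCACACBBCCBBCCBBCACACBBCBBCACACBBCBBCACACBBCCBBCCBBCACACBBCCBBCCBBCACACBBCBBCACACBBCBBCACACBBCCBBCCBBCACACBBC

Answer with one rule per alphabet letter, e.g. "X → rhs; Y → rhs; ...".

  step 0 ⇒ step 1: BAAB ⇒ AC·C·C·AC
    A ↦ C
    B ↦ AC
    C ↦ BBC  (constrained at step 1)

A->C, B->AC, C->BBC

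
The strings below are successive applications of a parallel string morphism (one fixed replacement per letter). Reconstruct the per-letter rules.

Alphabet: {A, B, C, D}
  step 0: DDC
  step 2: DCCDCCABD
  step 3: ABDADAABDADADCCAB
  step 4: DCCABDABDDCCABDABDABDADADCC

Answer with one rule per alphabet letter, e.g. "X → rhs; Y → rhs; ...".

A->D, B->CC, C->DA, D->AB

  step 3 ⇒ step 4: ABDADAABDADADCCAB ⇒ D·CC·AB·D·AB·D·D·CC·AB·D·AB·D·AB·DA·DA·D·CC
    A ↦ D
    B ↦ CC
    C ↦ DA
    D ↦ AB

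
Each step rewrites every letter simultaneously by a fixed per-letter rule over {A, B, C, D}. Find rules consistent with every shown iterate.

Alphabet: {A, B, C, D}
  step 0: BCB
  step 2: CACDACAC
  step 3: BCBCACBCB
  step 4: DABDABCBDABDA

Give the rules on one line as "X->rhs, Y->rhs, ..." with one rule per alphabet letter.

  step 3 ⇒ step 4: BCBCACBCB ⇒ DA·B·DA·B·C·B·DA·B·DA
    A ↦ C
    B ↦ DA
    C ↦ B
  step 2 ⇒ step 3: CACDACAC ⇒ B·C·B·CA·C·B·C·B
    D ↦ CA

A->C, B->DA, C->B, D->CA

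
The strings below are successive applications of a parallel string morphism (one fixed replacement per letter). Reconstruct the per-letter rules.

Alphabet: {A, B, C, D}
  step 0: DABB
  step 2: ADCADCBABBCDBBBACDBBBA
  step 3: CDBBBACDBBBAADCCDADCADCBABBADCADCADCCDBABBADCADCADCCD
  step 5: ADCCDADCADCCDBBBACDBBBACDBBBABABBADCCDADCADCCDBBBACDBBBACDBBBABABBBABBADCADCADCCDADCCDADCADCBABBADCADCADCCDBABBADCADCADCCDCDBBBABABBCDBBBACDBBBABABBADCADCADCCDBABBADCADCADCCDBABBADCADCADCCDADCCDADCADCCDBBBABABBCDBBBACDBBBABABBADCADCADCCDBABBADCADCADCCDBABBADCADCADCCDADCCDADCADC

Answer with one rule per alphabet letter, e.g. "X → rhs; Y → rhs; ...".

  step 2 ⇒ step 3: ADCADCBABBCDBBBACDBBBA ⇒ CD·BB·BA·CD·BB·BA·ADC·CD·ADC·ADC·BA·BB·ADC·ADC·ADC·CD·BA·BB·ADC·ADC·ADC·CD
    A ↦ CD
    B ↦ ADC
    C ↦ BA
    D ↦ BB

A->CD, B->ADC, C->BA, D->BB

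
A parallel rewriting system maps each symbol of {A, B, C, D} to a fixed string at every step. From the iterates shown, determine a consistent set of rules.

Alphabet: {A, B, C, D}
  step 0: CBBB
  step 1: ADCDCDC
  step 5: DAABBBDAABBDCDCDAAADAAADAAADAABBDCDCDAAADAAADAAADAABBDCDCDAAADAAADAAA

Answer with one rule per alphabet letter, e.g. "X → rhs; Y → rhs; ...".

  step 0 ⇒ step 1: CBBB ⇒ A·DC·DC·DC
    B ↦ DC
    C ↦ A
    A ↦ B  (constrained at step 1)
    D ↦ DAA  (constrained at step 1)

A->B, B->DC, C->A, D->DAA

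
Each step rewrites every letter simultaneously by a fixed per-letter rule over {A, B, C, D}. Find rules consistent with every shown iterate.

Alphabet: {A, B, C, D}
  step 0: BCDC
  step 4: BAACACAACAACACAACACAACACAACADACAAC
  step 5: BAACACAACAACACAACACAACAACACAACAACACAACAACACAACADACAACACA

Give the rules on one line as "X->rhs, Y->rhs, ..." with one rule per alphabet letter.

A->AC, B->BA, C->A, D->AD

  step 4 ⇒ step 5: BAACACAACAACACAACACAACACAACADACAAC ⇒ BA·AC·AC·A·AC·A·AC·AC·A·AC·AC·A·AC·A·AC·AC·A·AC·A·AC·AC·A·AC·A·AC·AC·A·AC·AD·AC·A·AC·AC·A
    A ↦ AC
    B ↦ BA
    C ↦ A
    D ↦ AD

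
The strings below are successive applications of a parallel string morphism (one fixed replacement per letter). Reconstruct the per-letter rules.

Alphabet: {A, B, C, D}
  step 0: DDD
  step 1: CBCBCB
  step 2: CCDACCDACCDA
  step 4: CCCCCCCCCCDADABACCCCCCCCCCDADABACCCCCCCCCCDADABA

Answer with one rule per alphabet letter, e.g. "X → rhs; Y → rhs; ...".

  step 1 ⇒ step 2: CBCBCB ⇒ CC·DA·CC·DA·CC·DA
    B ↦ DA
    C ↦ CC
    A ↦ BA  (constrained at step 2)
  step 0 ⇒ step 1: DDD ⇒ CB·CB·CB
    D ↦ CB

A->BA, B->DA, C->CC, D->CB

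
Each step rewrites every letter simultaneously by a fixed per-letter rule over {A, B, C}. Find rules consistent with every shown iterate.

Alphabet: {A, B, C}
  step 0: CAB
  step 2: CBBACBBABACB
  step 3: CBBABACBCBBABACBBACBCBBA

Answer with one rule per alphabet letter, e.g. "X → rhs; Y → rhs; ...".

A->CB, B->BA, C->CB

  step 2 ⇒ step 3: CBBACBBABACB ⇒ CB·BA·BA·CB·CB·BA·BA·CB·BA·CB·CB·BA
    A ↦ CB
    B ↦ BA
    C ↦ CB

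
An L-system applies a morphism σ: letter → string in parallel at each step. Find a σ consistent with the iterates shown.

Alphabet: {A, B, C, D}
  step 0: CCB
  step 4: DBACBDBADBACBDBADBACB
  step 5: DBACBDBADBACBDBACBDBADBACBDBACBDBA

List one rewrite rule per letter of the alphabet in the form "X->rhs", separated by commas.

A->CB, B->A, C->DB, D->DB

  step 4 ⇒ step 5: DBACBDBADBACBDBADBACB ⇒ DB·A·CB·DB·A·DB·A·CB·DB·A·CB·DB·A·DB·A·CB·DB·A·CB·DB·A
    A ↦ CB
    B ↦ A
    C ↦ DB
    D ↦ DB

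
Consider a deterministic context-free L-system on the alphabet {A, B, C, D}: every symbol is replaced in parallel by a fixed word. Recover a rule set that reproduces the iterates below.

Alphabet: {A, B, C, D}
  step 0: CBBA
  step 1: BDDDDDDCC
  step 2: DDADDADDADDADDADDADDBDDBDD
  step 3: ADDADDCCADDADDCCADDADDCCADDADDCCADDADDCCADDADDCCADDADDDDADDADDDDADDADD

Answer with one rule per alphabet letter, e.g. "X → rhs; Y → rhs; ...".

  step 2 ⇒ step 3: DDADDADDADDADDADDADDBDDBDD ⇒ ADD·ADD·CC·ADD·ADD·CC·ADD·ADD·CC·ADD·ADD·CC·ADD·ADD·CC·ADD·ADD·CC·ADD·ADD·DD·ADD·ADD·DD·ADD·ADD
    A ↦ CC
    B ↦ DD
    D ↦ ADD
  step 0 ⇒ step 1: CBBA ⇒ BDD·DD·DD·CC
    C ↦ BDD

A->CC, B->DD, C->BDD, D->ADD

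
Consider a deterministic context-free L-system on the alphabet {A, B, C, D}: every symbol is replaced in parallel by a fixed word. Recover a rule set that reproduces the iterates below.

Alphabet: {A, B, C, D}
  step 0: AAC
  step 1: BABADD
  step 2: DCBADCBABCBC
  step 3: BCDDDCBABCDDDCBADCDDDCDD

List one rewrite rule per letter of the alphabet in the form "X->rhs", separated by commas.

  step 2 ⇒ step 3: DCBADCBABCBC ⇒ BC·DD·DC·BA·BC·DD·DC·BA·DC·DD·DC·DD
    A ↦ BA
    B ↦ DC
    C ↦ DD
    D ↦ BC

A->BA, B->DC, C->DD, D->BC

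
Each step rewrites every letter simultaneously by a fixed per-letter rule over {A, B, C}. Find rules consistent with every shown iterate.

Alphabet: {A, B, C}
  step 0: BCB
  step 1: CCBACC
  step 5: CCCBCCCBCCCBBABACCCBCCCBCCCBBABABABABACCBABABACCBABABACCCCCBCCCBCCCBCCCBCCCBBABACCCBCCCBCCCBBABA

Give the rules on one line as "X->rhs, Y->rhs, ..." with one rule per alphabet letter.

A->CB, B->CC, C->BA

  step 0 ⇒ step 1: BCB ⇒ CC·BA·CC
    B ↦ CC
    C ↦ BA
    A ↦ CB  (constrained at step 1)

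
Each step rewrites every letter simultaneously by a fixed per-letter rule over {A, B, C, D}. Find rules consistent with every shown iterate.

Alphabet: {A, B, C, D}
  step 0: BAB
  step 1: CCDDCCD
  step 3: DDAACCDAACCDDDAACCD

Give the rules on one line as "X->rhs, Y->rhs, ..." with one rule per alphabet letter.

A->D, B->CCD, C->A, D->CCB

  step 0 ⇒ step 1: BAB ⇒ CCD·D·CCD
    A ↦ D
    B ↦ CCD
    C ↦ A  (constrained at step 1)
    D ↦ CCB  (constrained at step 1)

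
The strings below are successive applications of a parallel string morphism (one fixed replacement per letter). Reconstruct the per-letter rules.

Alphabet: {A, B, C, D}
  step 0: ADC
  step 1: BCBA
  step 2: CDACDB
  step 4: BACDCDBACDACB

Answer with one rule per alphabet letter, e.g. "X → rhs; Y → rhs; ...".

A->B, B->CD, C->A, D->CB

  step 1 ⇒ step 2: BCBA ⇒ CD·A·CD·B
    A ↦ B
    B ↦ CD
    C ↦ A
  step 0 ⇒ step 1: ADC ⇒ B·CB·A
    D ↦ CB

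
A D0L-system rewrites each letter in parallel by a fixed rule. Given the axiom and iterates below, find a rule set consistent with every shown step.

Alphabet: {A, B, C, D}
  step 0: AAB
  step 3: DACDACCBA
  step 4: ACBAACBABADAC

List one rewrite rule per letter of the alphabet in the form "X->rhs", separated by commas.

  step 3 ⇒ step 4: DACDACCBA ⇒ A·C·BA·A·C·BA·BA·DA·C
    A ↦ C
    B ↦ DA
    C ↦ BA
    D ↦ A

A->C, B->DA, C->BA, D->A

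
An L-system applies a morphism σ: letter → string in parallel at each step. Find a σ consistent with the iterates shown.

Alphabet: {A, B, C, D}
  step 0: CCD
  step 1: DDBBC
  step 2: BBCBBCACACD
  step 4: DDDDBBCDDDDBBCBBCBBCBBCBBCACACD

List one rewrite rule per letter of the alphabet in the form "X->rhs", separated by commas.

  step 1 ⇒ step 2: DDBBC ⇒ BBC·BBC·AC·AC·D
    B ↦ AC
    C ↦ D
    D ↦ BBC
    A ↦ D  (constrained at step 2)

A->D, B->AC, C->D, D->BBC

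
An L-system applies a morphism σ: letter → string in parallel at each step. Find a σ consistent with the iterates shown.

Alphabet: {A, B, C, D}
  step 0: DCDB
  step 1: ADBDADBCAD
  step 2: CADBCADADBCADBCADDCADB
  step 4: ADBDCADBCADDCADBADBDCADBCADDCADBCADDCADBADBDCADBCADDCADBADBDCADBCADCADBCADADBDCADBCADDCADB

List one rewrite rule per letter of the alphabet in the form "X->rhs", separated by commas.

A->C, B->CAD, C->D, D->ADB

  step 1 ⇒ step 2: ADBDADBCAD ⇒ C·ADB·CAD·ADB·C·ADB·CAD·D·C·ADB
    A ↦ C
    B ↦ CAD
    C ↦ D
    D ↦ ADB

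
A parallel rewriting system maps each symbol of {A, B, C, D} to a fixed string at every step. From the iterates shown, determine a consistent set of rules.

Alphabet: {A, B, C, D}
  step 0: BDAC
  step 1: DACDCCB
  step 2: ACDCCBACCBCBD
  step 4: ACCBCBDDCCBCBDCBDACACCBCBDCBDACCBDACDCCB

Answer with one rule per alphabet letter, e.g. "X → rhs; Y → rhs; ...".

  step 1 ⇒ step 2: DACDCCB ⇒ AC·DC·CB·AC·CB·CB·D
    A ↦ DC
    B ↦ D
    C ↦ CB
    D ↦ AC

A->DC, B->D, C->CB, D->AC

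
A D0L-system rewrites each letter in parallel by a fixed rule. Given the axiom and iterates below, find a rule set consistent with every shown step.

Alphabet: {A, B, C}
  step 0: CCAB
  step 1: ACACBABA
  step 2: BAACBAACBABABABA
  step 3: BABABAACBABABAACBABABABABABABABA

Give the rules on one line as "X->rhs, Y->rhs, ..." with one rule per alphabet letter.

A->BA, B->BA, C->AC

  step 2 ⇒ step 3: BAACBAACBABABABA ⇒ BA·BA·BA·AC·BA·BA·BA·AC·BA·BA·BA·BA·BA·BA·BA·BA
    A ↦ BA
    B ↦ BA
    C ↦ AC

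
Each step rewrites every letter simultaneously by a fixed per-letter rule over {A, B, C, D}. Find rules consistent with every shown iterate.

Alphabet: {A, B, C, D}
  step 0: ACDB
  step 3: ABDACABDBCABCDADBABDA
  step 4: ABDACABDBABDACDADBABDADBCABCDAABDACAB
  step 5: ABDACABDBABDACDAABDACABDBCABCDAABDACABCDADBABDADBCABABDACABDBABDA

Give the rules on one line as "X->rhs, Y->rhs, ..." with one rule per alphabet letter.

  step 4 ⇒ step 5: ABDACABDBABDACDADBABDADBCABCDAABDACAB ⇒ AB·DA·C·AB·DB·AB·DA·C·DA·AB·DA·C·AB·DB·C·AB·C·DA·AB·DA·C·AB·C·DA·DB·AB·DA·DB·C·AB·AB·DA·C·AB·DB·AB·DA
    A ↦ AB
    B ↦ DA
    C ↦ DB
    D ↦ C

A->AB, B->DA, C->DB, D->C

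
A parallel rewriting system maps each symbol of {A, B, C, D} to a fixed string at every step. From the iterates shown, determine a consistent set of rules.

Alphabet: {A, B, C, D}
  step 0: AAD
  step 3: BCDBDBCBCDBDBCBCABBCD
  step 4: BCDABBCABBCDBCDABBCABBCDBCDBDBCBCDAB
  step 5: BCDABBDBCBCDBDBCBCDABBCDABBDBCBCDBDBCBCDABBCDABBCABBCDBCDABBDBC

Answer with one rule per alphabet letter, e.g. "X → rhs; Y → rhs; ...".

  step 4 ⇒ step 5: BCDABBCABBCDBCDABBCABBCDBCDBDBCBCDAB ⇒ BC·D·AB·BD·BC·BC·D·BD·BC·BC·D·AB·BC·D·AB·BD·BC·BC·D·BD·BC·BC·D·AB·BC·D·AB·BC·AB·BC·D·BC·D·AB·BD·BC
    A ↦ BD
    B ↦ BC
    C ↦ D
    D ↦ AB

A->BD, B->BC, C->D, D->AB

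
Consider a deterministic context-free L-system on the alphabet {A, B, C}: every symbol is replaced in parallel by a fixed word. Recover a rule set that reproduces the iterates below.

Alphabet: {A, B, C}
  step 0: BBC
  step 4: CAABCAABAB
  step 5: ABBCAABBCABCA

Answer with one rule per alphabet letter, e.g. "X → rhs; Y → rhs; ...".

  step 4 ⇒ step 5: CAABCAABAB ⇒ A·B·B·CA·A·B·B·CA·B·CA
    A ↦ B
    B ↦ CA
    C ↦ A

A->B, B->CA, C->A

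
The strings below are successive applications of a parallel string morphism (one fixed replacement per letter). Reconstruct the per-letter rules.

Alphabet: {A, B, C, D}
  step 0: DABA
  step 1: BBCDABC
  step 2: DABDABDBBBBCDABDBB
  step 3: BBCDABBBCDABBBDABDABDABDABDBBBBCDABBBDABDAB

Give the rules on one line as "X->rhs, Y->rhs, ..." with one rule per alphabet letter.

  step 2 ⇒ step 3: DABDABDBBBBCDABDBB ⇒ BB·C·DAB·BB·C·DAB·BB·DAB·DAB·DAB·DAB·DBB·BB·C·DAB·BB·DAB·DAB
    A ↦ C
    B ↦ DAB
    C ↦ DBB
    D ↦ BB

A->C, B->DAB, C->DBB, D->BB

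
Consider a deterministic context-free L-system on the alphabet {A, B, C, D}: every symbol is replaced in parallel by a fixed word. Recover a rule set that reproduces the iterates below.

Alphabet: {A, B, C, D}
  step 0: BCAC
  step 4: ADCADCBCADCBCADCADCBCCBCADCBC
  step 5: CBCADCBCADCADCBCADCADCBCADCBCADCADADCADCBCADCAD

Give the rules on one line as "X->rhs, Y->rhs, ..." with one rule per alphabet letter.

  step 4 ⇒ step 5: ADCADCBCADCBCADCADCBCCBCADCBC ⇒ CB·C·AD·CB·C·AD·C·AD·CB·C·AD·C·AD·CB·C·AD·CB·C·AD·C·AD·AD·C·AD·CB·C·AD·C·AD
    A ↦ CB
    B ↦ C
    C ↦ AD
    D ↦ C

A->CB, B->C, C->AD, D->C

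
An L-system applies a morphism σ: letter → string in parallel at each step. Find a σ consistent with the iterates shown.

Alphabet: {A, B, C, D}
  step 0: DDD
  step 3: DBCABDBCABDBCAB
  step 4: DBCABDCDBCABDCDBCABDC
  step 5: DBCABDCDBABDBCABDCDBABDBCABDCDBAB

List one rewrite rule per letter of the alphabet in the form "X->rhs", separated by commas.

  step 4 ⇒ step 5: DBCABDCDBCABDCDBCABDC ⇒ DB·C·AB·D·C·DB·AB·DB·C·AB·D·C·DB·AB·DB·C·AB·D·C·DB·AB
    A ↦ D
    B ↦ C
    C ↦ AB
    D ↦ DB

A->D, B->C, C->AB, D->DB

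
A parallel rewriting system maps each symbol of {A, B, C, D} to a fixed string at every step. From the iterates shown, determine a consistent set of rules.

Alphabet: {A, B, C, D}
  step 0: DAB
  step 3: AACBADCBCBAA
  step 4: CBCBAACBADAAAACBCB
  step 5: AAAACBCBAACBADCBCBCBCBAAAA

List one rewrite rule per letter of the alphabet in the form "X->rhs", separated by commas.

A->CB, B->A, C->A, D->AD

  step 4 ⇒ step 5: CBCBAACBADAAAACBCB ⇒ A·A·A·A·CB·CB·A·A·CB·AD·CB·CB·CB·CB·A·A·A·A
    A ↦ CB
    B ↦ A
    C ↦ A
    D ↦ AD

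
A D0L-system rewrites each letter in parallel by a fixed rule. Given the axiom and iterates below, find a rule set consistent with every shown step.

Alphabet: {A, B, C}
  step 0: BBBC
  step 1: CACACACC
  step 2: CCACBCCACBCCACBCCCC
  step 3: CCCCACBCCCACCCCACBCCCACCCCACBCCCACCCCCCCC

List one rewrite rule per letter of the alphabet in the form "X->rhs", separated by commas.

  step 2 ⇒ step 3: CCACBCCACBCCACBCCCC ⇒ CC·CC·ACB·CC·CA·CC·CC·ACB·CC·CA·CC·CC·ACB·CC·CA·CC·CC·CC·CC
    A ↦ ACB
    B ↦ CA
    C ↦ CC

A->ACB, B->CA, C->CC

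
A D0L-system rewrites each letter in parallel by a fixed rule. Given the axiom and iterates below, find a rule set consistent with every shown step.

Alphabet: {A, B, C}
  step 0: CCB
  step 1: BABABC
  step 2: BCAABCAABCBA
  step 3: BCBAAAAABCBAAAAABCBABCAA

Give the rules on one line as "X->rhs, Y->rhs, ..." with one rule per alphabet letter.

  step 2 ⇒ step 3: BCAABCAABCBA ⇒ BC·BA·AA·AA·BC·BA·AA·AA·BC·BA·BC·AA
    A ↦ AA
    B ↦ BC
    C ↦ BA

A->AA, B->BC, C->BA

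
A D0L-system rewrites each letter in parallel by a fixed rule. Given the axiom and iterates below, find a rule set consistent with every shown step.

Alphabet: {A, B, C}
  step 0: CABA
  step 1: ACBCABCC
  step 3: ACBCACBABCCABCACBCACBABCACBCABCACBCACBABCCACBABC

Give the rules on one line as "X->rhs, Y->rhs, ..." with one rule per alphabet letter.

  step 0 ⇒ step 1: CABA ⇒ ACB·C·ABC·C
    A ↦ C
    B ↦ ABC
    C ↦ ACB

A->C, B->ABC, C->ACB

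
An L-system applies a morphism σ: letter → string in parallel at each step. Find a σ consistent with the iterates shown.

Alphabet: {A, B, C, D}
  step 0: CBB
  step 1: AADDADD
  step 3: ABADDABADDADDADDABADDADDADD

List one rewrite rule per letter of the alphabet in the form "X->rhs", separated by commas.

A->CDB, B->ADD, C->A, D->B

  step 0 ⇒ step 1: CBB ⇒ A·ADD·ADD
    B ↦ ADD
    C ↦ A
    A ↦ CDB  (constrained at step 1)
    D ↦ B  (constrained at step 1)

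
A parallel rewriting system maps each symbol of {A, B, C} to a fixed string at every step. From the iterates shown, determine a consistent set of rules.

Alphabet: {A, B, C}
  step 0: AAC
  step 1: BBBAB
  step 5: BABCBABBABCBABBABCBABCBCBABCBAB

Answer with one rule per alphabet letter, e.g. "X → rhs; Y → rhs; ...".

A->B, B->C, C->BAB

  step 0 ⇒ step 1: AAC ⇒ B·B·BAB
    A ↦ B
    C ↦ BAB
    B ↦ C  (constrained at step 1)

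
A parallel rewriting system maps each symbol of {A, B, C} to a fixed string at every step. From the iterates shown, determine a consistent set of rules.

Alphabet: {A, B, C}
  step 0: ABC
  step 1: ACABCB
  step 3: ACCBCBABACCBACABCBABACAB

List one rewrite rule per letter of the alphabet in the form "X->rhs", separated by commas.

  step 0 ⇒ step 1: ABC ⇒ AC·AB·CB
    A ↦ AC
    B ↦ AB
    C ↦ CB

A->AC, B->AB, C->CB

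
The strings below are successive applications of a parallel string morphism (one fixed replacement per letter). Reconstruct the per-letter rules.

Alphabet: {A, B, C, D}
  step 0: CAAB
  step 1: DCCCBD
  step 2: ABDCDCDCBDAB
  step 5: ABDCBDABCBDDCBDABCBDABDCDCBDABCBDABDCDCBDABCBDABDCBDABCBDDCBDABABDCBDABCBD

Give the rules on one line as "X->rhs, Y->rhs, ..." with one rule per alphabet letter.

  step 1 ⇒ step 2: DCCCBD ⇒ AB·DC·DC·DC·BD·AB
    B ↦ BD
    C ↦ DC
    D ↦ AB
  step 0 ⇒ step 1: CAAB ⇒ DC·C·C·BD
    A ↦ C

A->C, B->BD, C->DC, D->AB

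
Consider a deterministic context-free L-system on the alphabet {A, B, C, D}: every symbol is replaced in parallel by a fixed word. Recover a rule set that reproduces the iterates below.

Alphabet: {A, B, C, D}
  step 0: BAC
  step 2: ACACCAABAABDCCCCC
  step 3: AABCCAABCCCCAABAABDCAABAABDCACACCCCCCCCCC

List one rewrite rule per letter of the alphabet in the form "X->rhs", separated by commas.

  step 2 ⇒ step 3: ACACCAABAABDCCCCC ⇒ AAB·CC·AAB·CC·CC·AAB·AAB·DC·AAB·AAB·DC·ACA·CC·CC·CC·CC·CC
    A ↦ AAB
    B ↦ DC
    C ↦ CC
    D ↦ ACA

A->AAB, B->DC, C->CC, D->ACA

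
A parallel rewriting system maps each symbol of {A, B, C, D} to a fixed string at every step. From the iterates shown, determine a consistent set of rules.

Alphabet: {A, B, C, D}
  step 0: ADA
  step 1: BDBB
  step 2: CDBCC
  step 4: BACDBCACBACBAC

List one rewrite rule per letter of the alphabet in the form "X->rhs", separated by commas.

A->B, B->C, C->AC, D->DB

  step 1 ⇒ step 2: BDBB ⇒ C·DB·C·C
    B ↦ C
    D ↦ DB
  step 0 ⇒ step 1: ADA ⇒ B·DB·B
    A ↦ B
    C ↦ AC  (constrained at step 2)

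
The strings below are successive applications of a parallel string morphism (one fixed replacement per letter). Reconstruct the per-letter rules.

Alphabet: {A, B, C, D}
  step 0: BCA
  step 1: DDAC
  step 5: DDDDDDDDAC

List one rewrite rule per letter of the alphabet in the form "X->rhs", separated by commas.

A->C, B->DD, C->A, D->B

  step 0 ⇒ step 1: BCA ⇒ DD·A·C
    A ↦ C
    B ↦ DD
    C ↦ A
    D ↦ B  (constrained at step 1)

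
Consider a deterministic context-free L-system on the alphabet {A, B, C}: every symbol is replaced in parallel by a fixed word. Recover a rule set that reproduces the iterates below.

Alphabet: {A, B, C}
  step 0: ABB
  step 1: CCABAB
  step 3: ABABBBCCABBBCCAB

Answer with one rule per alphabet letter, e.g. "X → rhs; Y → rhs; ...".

  step 0 ⇒ step 1: ABB ⇒ CC·AB·AB
    A ↦ CC
    B ↦ AB
    C ↦ B  (constrained at step 1)

A->CC, B->AB, C->B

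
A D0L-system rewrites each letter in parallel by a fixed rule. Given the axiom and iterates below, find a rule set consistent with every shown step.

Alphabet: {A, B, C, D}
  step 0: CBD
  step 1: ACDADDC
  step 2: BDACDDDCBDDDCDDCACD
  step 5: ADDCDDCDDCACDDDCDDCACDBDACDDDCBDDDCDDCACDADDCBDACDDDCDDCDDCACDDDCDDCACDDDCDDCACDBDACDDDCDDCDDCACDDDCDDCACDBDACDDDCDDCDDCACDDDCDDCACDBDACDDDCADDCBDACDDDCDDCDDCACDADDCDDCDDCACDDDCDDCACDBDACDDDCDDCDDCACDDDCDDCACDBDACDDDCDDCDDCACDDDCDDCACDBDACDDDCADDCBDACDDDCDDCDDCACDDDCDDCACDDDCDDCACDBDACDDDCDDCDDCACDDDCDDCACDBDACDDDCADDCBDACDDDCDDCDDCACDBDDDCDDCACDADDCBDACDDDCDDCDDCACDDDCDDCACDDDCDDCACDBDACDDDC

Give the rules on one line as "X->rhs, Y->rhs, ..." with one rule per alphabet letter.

A->BD, B->A, C->ACD, D->DDC

  step 1 ⇒ step 2: ACDADDC ⇒ BD·ACD·DDC·BD·DDC·DDC·ACD
    A ↦ BD
    C ↦ ACD
    D ↦ DDC
  step 0 ⇒ step 1: CBD ⇒ ACD·A·DDC
    B ↦ A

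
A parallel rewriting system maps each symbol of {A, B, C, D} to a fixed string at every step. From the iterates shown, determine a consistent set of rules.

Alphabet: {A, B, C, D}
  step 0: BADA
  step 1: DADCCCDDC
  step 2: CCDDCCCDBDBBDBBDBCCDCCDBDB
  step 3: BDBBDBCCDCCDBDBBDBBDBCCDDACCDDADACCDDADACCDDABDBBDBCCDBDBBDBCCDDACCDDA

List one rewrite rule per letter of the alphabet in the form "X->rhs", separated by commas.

  step 2 ⇒ step 3: CCDDCCCDBDBBDBBDBCCDCCDBDB ⇒ BDB·BDB·CCD·CCD·BDB·BDB·BDB·CCD·DA·CCD·DA·DA·CCD·DA·DA·CCD·DA·BDB·BDB·CCD·BDB·BDB·CCD·DA·CCD·DA
    B ↦ DA
    C ↦ BDB
    D ↦ CCD
  step 0 ⇒ step 1: BADA ⇒ DA·DC·CCD·DC
    A ↦ DC

A->DC, B->DA, C->BDB, D->CCD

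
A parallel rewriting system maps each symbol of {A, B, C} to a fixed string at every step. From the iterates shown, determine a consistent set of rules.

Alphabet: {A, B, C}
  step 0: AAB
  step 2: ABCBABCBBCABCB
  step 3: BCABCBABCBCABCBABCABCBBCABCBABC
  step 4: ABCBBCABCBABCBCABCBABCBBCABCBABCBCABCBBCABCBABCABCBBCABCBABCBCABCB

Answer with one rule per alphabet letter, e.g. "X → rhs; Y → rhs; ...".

  step 3 ⇒ step 4: BCABCBABCBCABCBABCABCBBCABCBABC ⇒ ABC·B·BC·ABC·B·ABC·BC·ABC·B·ABC·B·BC·ABC·B·ABC·BC·ABC·B·BC·ABC·B·ABC·ABC·B·BC·ABC·B·ABC·BC·ABC·B
    A ↦ BC
    B ↦ ABC
    C ↦ B

A->BC, B->ABC, C->B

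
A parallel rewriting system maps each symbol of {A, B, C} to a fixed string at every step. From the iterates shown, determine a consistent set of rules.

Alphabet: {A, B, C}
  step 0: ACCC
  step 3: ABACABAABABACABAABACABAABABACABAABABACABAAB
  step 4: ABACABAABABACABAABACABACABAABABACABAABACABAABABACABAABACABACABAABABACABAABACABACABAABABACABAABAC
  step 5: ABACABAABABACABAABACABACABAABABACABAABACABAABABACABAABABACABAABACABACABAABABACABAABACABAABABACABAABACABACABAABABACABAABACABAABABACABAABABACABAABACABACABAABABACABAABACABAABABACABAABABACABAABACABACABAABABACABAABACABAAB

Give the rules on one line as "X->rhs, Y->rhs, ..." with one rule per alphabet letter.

A->ABA, B->C, C->AB

  step 4 ⇒ step 5: ABACABAABABACABAABACABACABAABABACABAABACABAABABACABAABACABACABAABABACABAABACABACABAABABACABAABAC ⇒ ABA·C·ABA·AB·ABA·C·ABA·ABA·C·ABA·C·ABA·AB·ABA·C·ABA·ABA·C·ABA·AB·ABA·C·ABA·AB·ABA·C·ABA·ABA·C·ABA·C·ABA·AB·ABA·C·ABA·ABA·C·ABA·AB·ABA·C·ABA·ABA·C·ABA·C·ABA·AB·ABA·C·ABA·ABA·C·ABA·AB·ABA·C·ABA·AB·ABA·C·ABA·ABA·C·ABA·C·ABA·AB·ABA·C·ABA·ABA·C·ABA·AB·ABA·C·ABA·AB·ABA·C·ABA·ABA·C·ABA·C·ABA·AB·ABA·C·ABA·ABA·C·ABA·AB
    A ↦ ABA
    B ↦ C
    C ↦ AB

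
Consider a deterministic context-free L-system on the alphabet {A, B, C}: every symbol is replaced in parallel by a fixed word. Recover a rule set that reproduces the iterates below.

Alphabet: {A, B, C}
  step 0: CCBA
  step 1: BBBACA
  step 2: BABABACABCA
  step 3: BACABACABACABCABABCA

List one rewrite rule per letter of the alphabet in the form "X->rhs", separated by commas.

  step 2 ⇒ step 3: BABABACABCA ⇒ BA·CA·BA·CA·BA·CA·B·CA·BA·B·CA
    A ↦ CA
    B ↦ BA
    C ↦ B

A->CA, B->BA, C->B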